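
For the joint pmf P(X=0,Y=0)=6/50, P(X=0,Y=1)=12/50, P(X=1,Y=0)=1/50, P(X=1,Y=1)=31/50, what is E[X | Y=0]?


P(Y=0) = 7/50
E[X|Y=0] = (0*6 + 1*1)/7 = 1/7

1/7


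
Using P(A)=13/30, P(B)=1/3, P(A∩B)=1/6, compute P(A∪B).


P(A∪B) = P(A) + P(B) - P(A∩B)
= 13/30 + 1/3 - 1/6 = 3/5

3/5


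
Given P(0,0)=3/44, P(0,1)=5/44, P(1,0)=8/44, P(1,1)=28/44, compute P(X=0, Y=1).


Read from table: P(X=0, Y=1) = 5/44

5/44


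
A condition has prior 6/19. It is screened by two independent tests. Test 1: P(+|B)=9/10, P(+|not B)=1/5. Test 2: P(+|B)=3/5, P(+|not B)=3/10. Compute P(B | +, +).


After test 1: P(+) = 9/10*6/19 + 1/5*13/19 = 8/19
P(B|+) = (27/95)/(8/19) = 27/40
After test 2 (use post1 as new prior): P(+) = 3/5*27/40 + 3/10*13/40 = 201/400
P(B|+,+) = (81/200)/(201/400) = 54/67

54/67


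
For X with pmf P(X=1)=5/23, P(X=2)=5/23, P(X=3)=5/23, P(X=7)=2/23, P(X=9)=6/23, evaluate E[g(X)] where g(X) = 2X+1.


E[2X+1] = sum(g(x)*P(x))
= 3*5/23 + 5*5/23 + 7*5/23 + 15*2/23 + 19*6/23
= 219/23

219/23


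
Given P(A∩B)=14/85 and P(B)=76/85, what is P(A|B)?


P(A|B) = P(A∩B)/P(B) = (28/170)/(152/170) = 28/152 = 7/38

7/38


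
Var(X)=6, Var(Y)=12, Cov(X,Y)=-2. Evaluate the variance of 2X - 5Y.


Var(2X - 5Y) = 2^2*Var(X) + (-5)^2*Var(Y) + 2*2*(-5)*Cov(X,Y)
= 4*6 + 25*12 - 20*(-2)
= 24 + 300 + 40 = 364

364


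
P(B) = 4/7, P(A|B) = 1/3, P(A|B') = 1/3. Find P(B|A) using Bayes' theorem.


P(A) = P(A|B)P(B) + P(A|B')P(B') = 1/3*4/7 + 1/3*3/7 = 1/3
P(B|A) = P(A|B)P(B)/P(A) = (4/21)/(1/3) = 4/7

4/7


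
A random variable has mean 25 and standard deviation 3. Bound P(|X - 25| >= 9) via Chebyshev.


k = 9/3 = 3
Chebyshev: P(|X-mu| >= k*sigma) <= 1/k^2 = 1/3^2 = 1/9

1/9


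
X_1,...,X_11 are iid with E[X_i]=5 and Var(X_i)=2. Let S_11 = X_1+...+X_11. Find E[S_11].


E[S_n] = n*E[X_1] = 11*5 = 55

55


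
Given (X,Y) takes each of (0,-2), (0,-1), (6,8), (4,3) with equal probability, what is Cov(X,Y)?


E[X]=5/2, E[Y]=2, E[XY]=15
Cov(X,Y) = E[XY] - E[X]E[Y] = 15 - 5/2*2 = 10

10


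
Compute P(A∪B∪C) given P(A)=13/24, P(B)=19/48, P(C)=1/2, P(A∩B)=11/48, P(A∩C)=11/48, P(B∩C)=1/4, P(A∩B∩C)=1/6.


P(A∪B∪C) = P(A)+P(B)+P(C) - P(AB)-P(AC)-P(BC) + P(ABC)
= 13/24+19/48+1/2 - 11/48-11/48-1/4 + 1/6
= 43/48

43/48


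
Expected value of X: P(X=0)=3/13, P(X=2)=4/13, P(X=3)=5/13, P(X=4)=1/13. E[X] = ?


E[X] = sum(x * P(x))
= 0*3/13 + 2*4/13 + 3*5/13 + 4*1/13
= 27/13

27/13


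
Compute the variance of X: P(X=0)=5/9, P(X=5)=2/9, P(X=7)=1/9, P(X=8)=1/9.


E[X] = 25/9, E[X^2] = 163/9
Var(X) = E[X^2] - (E[X])^2 = 163/9 - (25/9)^2 = 842/81

842/81


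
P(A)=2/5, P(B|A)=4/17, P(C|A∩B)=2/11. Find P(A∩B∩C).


P(A∩B∩C) = P(A) * P(B|A) * P(C|A∩B)
= 2/5 * 4/17 * 2/11
= 8/85 * 2/11 = 16/935

16/935


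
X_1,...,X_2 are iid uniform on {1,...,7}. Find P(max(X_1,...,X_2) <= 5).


P(max <= 5) = P(all X_i <= 5) = (P(X_1 <= 5))^2
= (5/7)^2 = 25/49

25/49


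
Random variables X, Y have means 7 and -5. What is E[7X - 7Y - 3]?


E[7X - 7Y - 3] = 7*E[X] - 7*E[Y] - 3
= (7)*(7) + (-7)*(-5) + (-3)
= 49 + 35 - 3 = 81

81


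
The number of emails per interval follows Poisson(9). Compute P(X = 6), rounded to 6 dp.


P(X=6) = e^(-9) * 9^6 / 6!
≈ 0.0001234098041 * 531441 / 720
≈ 0.091090

0.091090


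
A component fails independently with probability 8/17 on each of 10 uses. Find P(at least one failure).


P(at least one) = 1 - P(none)
P(none) = (1 - 8/17)^10 = (9/17)^10 = 3486784401/2015993900449
P(at least one) = 1 - 3486784401/2015993900449 = 2012507116048/2015993900449

2012507116048/2015993900449


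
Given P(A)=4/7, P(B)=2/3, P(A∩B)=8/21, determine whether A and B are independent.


P(A)*P(B) = 4/7*2/3 = 8/21
P(A∩B) = 8/21, which equals P(A)P(B), so independent

Yes, A and B are independent


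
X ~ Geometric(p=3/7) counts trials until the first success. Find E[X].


For geometric (trials until first success), E[X] = 1/p = 1/(3/7) = 7/3

7/3


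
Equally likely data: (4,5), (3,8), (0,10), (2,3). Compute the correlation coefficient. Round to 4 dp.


Cov(X,Y) = -2.1250, Var(X) = 2.1875, Var(Y) = 7.2500
rho = Cov/(sqrt(VarX)*sqrt(VarY)) = -0.5336

-0.5336


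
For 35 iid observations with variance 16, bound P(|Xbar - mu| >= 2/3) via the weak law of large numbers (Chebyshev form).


Var(Xbar) = Var(X)/n = 16/35
Chebyshev: P(|Xbar-mu| >= 2/3) <= Var(Xbar)/(2/3)^2 = (16/35)/(4/9) = 36/35
Bound exceeds 1, so trivial bound: 1

1


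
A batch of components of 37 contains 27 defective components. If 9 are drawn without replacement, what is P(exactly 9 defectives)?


P(X=9) = C(27,9)*C(10,0) / C(37,9)
= 4686825*1 / 124403620
= 4686825/124403620 = 85215/2261884

85215/2261884


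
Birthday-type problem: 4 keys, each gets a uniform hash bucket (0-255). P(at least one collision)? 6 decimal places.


P(all different) = prod((256-i)/256 for i=0..3) = 0.976730
P(at least one match) = 1 - 0.976730 = 0.023270

0.023270


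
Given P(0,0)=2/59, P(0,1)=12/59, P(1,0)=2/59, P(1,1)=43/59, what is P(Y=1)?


P(Y=1) = P(0,1)+P(1,1) = 12/59 + 43/59 = 55/59

55/59


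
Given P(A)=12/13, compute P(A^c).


P(A') = 1 - P(A) = 1 - 12/13 = 1/13

1/13


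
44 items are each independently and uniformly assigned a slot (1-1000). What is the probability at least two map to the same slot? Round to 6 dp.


P(all different) = prod((1000-i)/1000 for i=0..43) = 0.382884
P(at least one match) = 1 - 0.382884 = 0.617116

0.617116


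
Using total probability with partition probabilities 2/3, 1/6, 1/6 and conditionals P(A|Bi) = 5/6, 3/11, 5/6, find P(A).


P(A) = P(A|B1)P(B1) + P(A|B2)P(B2) + P(A|B3)P(B3)
= 5/6*2/3 + 3/11*1/6 + 5/6*1/6
= 5/9 + 1/22 + 5/36 = 293/396

293/396


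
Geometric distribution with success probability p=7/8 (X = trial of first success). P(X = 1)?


P(X=1) = (1-p)^0 * p = (1/8)^0 * 7/8
= 1 * 7/8 = 7/8

7/8


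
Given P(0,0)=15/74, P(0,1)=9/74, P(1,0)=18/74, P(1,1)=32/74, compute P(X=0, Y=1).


Read from table: P(X=0, Y=1) = 9/74

9/74


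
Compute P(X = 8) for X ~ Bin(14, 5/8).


P(X=8) = C(14,8) * p^8 * (1-p)^6
= 3003 * 390625/16777216 * 729/262144
= 855151171875/4398046511104

855151171875/4398046511104


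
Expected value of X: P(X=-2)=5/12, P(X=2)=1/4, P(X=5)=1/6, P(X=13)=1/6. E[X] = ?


E[X] = sum(x * P(x))
= -2*5/12 + 2*1/4 + 5*1/6 + 13*1/6
= 8/3

8/3


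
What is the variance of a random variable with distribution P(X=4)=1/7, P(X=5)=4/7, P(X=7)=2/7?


E[X] = 38/7, E[X^2] = 214/7
Var(X) = E[X^2] - (E[X])^2 = 214/7 - (38/7)^2 = 54/49

54/49


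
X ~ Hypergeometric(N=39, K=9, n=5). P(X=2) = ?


P(X=2) = C(9,2)*C(30,3) / C(39,5)
= 36*4060 / 575757
= 146160/575757 = 2320/9139

2320/9139


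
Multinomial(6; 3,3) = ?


6! = 720
Denominator: 3!=6 * 3!=6
Coefficient = 720 / 36 = 20

20


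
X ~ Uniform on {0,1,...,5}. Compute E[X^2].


E[X^2] = (1/6) * sum(x^2 for x=0..5)
= 55/6

55/6


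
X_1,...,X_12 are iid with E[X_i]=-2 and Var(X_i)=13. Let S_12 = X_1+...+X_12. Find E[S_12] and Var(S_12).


E[S_n] = n*mu = 12*-2 = -24
Var(S_n) = n*sigma^2 = 12*13 = 156

E[S_12]=-24, Var(S_12)=156


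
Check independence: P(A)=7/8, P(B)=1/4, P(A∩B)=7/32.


P(A)*P(B) = 7/8*1/4 = 7/32
P(A∩B) = 7/32, which equals P(A)P(B), so independent

Yes, A and B are independent


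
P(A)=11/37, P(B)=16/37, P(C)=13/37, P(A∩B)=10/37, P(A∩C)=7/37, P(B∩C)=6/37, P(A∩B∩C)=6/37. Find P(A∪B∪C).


P(A∪B∪C) = P(A)+P(B)+P(C) - P(AB)-P(AC)-P(BC) + P(ABC)
= 11/37+16/37+13/37 - 10/37-7/37-6/37 + 6/37
= 23/37

23/37


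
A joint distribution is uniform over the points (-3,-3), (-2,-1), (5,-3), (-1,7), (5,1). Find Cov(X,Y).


E[X]=4/5, E[Y]=1/5, E[XY]=-6/5
Cov(X,Y) = E[XY] - E[X]E[Y] = -6/5 - 4/5*1/5 = -34/25

-34/25


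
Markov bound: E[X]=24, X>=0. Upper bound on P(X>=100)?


Markov: P(X >= a) <= E[X]/a
P(X >= 100) <= 24/100 = 6/25

6/25


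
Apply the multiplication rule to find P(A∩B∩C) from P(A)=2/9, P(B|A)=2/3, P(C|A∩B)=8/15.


P(A∩B∩C) = P(A) * P(B|A) * P(C|A∩B)
= 2/9 * 2/3 * 8/15
= 4/27 * 8/15 = 32/405

32/405


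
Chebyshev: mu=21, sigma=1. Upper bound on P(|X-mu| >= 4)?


k = 4/1 = 4
Chebyshev: P(|X-mu| >= k*sigma) <= 1/k^2 = 1/4^2 = 1/16

1/16


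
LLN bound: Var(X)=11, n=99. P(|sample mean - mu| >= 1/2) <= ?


Var(Xbar) = Var(X)/n = 11/99
Chebyshev: P(|Xbar-mu| >= 1/2) <= Var(Xbar)/(1/2)^2 = (1/9)/(1/4) = 4/9

4/9


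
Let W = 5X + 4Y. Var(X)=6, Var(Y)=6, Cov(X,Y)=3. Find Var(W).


Var(5X + 4Y) = 5^2*Var(X) + 4^2*Var(Y) + 2*5*4*Cov(X,Y)
= 25*6 + 16*6 + 40*3
= 150 + 96 + 120 = 366

366


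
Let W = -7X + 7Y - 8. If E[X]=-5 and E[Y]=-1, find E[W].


E[-7X + 7Y - 8] = -7*E[X] + 7*E[Y] - 8
= (-7)*(-5) + (7)*(-1) + (-8)
= 35 - 7 - 8 = 20

20


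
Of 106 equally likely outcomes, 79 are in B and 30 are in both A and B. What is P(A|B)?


P(A|B) = P(A∩B)/P(B) = (30/106)/(79/106) = 30/79

30/79


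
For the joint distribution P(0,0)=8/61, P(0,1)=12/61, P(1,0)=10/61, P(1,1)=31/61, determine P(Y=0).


P(Y=0) = P(0,0)+P(1,0) = 8/61 + 10/61 = 18/61

18/61


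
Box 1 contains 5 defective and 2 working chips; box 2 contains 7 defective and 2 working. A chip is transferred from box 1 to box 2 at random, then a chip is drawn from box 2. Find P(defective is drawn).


P(transfer defective) = 5/7; P(transfer working) = 2/7
If defective transferred: Urn II has 8 defective of 10, so P(defective|defective moved) = 4/5
If working transferred: Urn II has 7 defective of 10, so P(defective|working moved) = 7/10
By total probability: P(defective) = 5/7*4/5 + 2/7*7/10 = 27/35

27/35


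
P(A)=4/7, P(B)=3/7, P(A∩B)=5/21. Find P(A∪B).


P(A∪B) = P(A) + P(B) - P(A∩B)
= 4/7 + 3/7 - 5/21 = 16/21

16/21


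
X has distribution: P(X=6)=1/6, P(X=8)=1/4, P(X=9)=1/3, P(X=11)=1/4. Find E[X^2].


E[X^2] = sum(g(x)*P(x))
= 36*1/6 + 64*1/4 + 81*1/3 + 121*1/4
= 317/4

317/4


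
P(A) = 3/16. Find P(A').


P(A') = 1 - P(A) = 1 - 3/16 = 13/16

13/16


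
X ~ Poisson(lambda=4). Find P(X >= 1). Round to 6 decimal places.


P(X>=1) = 1 - P(X<=0) = 1 - (e^(-4)*4^0/0!)
≈ 1 - 0.0183156389 = 0.9816843611
≈ 0.981684

0.981684


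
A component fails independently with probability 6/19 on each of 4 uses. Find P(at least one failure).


P(at least one) = 1 - P(none)
P(none) = (1 - 6/19)^4 = (13/19)^4 = 28561/130321
P(at least one) = 1 - 28561/130321 = 101760/130321

101760/130321


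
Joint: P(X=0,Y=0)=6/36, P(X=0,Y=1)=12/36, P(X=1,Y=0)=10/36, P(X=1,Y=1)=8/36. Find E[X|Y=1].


P(Y=1) = 20/36
E[X|Y=1] = (0*12 + 1*8)/20 = 8/20 = 2/5

2/5


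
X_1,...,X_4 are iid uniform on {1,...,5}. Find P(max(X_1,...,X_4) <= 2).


P(max <= 2) = P(all X_i <= 2) = (P(X_1 <= 2))^4
= (2/5)^4 = 16/625

16/625


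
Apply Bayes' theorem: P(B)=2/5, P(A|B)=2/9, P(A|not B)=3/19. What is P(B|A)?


P(A) = P(A|B)P(B) + P(A|B')P(B') = 2/9*2/5 + 3/19*3/5 = 157/855
P(B|A) = P(A|B)P(B)/P(A) = (4/45)/(157/855) = 76/157

76/157


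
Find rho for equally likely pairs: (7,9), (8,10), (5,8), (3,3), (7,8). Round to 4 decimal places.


Cov(X,Y) = 4.0000, Var(X) = 3.2000, Var(Y) = 5.8400
rho = Cov/(sqrt(VarX)*sqrt(VarY)) = 0.9253

0.9253


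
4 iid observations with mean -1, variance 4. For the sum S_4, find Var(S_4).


By independence, Var(S_n) = n*Var(X_1) = 4*4 = 16

16


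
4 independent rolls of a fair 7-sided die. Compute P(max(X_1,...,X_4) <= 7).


P(max <= 7) = P(all X_i <= 7) = (P(X_1 <= 7))^4
= (7/7)^4 = 1^4 = 1

1


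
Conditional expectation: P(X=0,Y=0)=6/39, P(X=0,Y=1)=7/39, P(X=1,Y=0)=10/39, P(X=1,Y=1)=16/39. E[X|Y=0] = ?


P(Y=0) = 16/39
E[X|Y=0] = (0*6 + 1*10)/16 = 10/16 = 5/8

5/8


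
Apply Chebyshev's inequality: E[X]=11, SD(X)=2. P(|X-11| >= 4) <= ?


k = 4/2 = 2
Chebyshev: P(|X-mu| >= k*sigma) <= 1/k^2 = 1/2^2 = 1/4

1/4


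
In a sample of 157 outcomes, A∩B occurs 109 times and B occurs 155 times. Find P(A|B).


P(A|B) = P(A∩B)/P(B) = (109/157)/(155/157) = 109/155

109/155


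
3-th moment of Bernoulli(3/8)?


For Bernoulli: X in {0,1}
E[X^3] = 0^3*(1-3/8) + 1^3*3/8 = 3/8

3/8


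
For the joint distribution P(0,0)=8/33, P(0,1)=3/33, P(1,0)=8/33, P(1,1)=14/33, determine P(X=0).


P(X=0) = P(0,0)+P(0,1) = 8/33 + 3/33 = 11/33 = 1/3

1/3


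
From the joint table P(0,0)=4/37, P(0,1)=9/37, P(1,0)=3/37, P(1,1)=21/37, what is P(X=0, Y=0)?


Read from table: P(X=0, Y=0) = 4/37

4/37


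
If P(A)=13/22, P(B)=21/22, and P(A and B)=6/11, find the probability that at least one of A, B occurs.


P(A∪B) = P(A) + P(B) - P(A∩B)
= 13/22 + 21/22 - 6/11 = 1

1


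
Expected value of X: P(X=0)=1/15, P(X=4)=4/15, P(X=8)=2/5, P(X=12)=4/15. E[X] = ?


E[X] = sum(x * P(x))
= 0*1/15 + 4*4/15 + 8*2/5 + 12*4/15
= 112/15

112/15


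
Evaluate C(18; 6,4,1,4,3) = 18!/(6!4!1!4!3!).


18! = 6402373705728000
Denominator: 6!=720 * 4!=24 * 1!=1 * 4!=24 * 3!=6
Coefficient = 6402373705728000 / 2488320 = 2572970400

2572970400


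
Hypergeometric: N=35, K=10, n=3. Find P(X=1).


P(X=1) = C(10,1)*C(25,2) / C(35,3)
= 10*300 / 6545
= 3000/6545 = 600/1309

600/1309


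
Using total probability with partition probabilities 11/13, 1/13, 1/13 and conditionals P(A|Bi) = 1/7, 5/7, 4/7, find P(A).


P(A) = P(A|B1)P(B1) + P(A|B2)P(B2) + P(A|B3)P(B3)
= 1/7*11/13 + 5/7*1/13 + 4/7*1/13
= 11/91 + 5/91 + 4/91 = 20/91

20/91


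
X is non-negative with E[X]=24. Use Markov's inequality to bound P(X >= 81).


Markov: P(X >= a) <= E[X]/a
P(X >= 81) <= 24/81 = 8/27

8/27


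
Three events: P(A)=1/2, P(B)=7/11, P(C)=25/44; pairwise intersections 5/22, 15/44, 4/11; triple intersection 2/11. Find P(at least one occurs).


P(A∪B∪C) = P(A)+P(B)+P(C) - P(AB)-P(AC)-P(BC) + P(ABC)
= 1/2+7/11+25/44 - 5/22-15/44-4/11 + 2/11
= 21/22

21/22


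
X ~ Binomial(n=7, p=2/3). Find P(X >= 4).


P(X>=4) = P(X=4) + P(X=5) + P(X=6) + P(X=7)
= 560/2187 + 224/729 + 448/2187 + 128/2187
= 1808/2187

1808/2187


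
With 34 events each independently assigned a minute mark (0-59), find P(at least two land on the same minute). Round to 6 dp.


P(all different) = prod((60-i)/60 for i=0..33) = 0.000007
P(at least one match) = 1 - 0.000007 = 0.999993

0.999993


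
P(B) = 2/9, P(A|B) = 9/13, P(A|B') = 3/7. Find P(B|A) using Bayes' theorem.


P(A) = P(A|B)P(B) + P(A|B')P(B') = 9/13*2/9 + 3/7*7/9 = 19/39
P(B|A) = P(A|B)P(B)/P(A) = (2/13)/(19/39) = 6/19

6/19


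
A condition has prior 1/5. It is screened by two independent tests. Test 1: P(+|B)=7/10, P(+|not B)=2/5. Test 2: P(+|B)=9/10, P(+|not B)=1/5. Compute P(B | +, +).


After test 1: P(+) = 7/10*1/5 + 2/5*4/5 = 23/50
P(B|+) = (7/50)/(23/50) = 7/23
After test 2 (use post1 as new prior): P(+) = 9/10*7/23 + 1/5*16/23 = 19/46
P(B|+,+) = (63/230)/(19/46) = 63/95

63/95


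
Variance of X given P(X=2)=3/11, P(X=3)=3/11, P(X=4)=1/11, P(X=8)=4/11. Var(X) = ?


E[X] = 51/11, E[X^2] = 311/11
Var(X) = E[X^2] - (E[X])^2 = 311/11 - (51/11)^2 = 820/121

820/121


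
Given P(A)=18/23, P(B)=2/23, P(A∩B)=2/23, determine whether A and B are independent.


P(A)*P(B) = 18/23*2/23 = 36/529
P(A∩B) = 2/23 != 36/529, so not independent

No, A and B are not independent


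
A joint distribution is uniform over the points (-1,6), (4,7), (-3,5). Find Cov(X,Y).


E[X]=0, E[Y]=6, E[XY]=7/3
Cov(X,Y) = E[XY] - E[X]E[Y] = 7/3 - 0*6 = 7/3

7/3


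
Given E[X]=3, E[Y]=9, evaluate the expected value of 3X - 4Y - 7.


E[3X - 4Y - 7] = 3*E[X] - 4*E[Y] - 7
= (3)*(3) + (-4)*(9) + (-7)
= 9 - 36 - 7 = -34

-34


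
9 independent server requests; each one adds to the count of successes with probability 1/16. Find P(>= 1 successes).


P(at least one) = 1 - P(none)
P(none) = (1 - 1/16)^9 = (15/16)^9 = 38443359375/68719476736
P(at least one) = 1 - 38443359375/68719476736 = 30276117361/68719476736

30276117361/68719476736


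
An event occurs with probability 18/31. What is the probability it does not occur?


P(A') = 1 - P(A) = 1 - 18/31 = 13/31

13/31


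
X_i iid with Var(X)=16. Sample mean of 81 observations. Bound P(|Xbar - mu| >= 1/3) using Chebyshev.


Var(Xbar) = Var(X)/n = 16/81
Chebyshev: P(|Xbar-mu| >= 1/3) <= Var(Xbar)/(1/3)^2 = (16/81)/(1/9) = 16/9
Bound exceeds 1, so trivial bound: 1

1


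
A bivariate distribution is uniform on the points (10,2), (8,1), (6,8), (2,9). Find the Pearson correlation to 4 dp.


Cov(X,Y) = -9.0000, Var(X) = 8.7500, Var(Y) = 12.5000
rho = Cov/(sqrt(VarX)*sqrt(VarY)) = -0.8606

-0.8606


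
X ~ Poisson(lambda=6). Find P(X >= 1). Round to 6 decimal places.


P(X>=1) = 1 - P(X<=0) = 1 - (e^(-6)*6^0/0!)
≈ 1 - 0.0024787522 = 0.9975212478
≈ 0.997521

0.997521


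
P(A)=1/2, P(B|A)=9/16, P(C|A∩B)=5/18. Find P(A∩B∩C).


P(A∩B∩C) = P(A) * P(B|A) * P(C|A∩B)
= 1/2 * 9/16 * 5/18
= 9/32 * 5/18 = 5/64

5/64


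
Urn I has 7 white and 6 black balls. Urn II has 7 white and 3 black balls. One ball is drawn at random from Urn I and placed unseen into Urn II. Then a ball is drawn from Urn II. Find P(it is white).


P(transfer white) = 7/13; P(transfer black) = 6/13
If white transferred: Urn II has 8 white of 11, so P(white|white moved) = 8/11
If black transferred: Urn II has 7 white of 11, so P(white|black moved) = 7/11
By total probability: P(white) = 7/13*8/11 + 6/13*7/11 = 98/143

98/143


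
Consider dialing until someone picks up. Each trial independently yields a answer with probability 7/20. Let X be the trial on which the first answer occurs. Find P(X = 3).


P(X=3) = (1-p)^2 * p = (13/20)^2 * 7/20
= 169/400 * 7/20 = 1183/8000

1183/8000


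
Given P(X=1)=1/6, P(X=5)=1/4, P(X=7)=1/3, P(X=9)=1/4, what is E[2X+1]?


E[2X+1] = sum(g(x)*P(x))
= 3*1/6 + 11*1/4 + 15*1/3 + 19*1/4
= 13

13


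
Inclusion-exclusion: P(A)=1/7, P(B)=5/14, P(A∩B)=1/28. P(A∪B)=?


P(A∪B) = P(A) + P(B) - P(A∩B)
= 1/7 + 5/14 - 1/28 = 13/28

13/28


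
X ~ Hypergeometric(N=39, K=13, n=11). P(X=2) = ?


P(X=2) = C(13,2)*C(26,9) / C(39,11)
= 78*3124550 / 1676056044
= 243714900/1676056044 = 82225/565471

82225/565471


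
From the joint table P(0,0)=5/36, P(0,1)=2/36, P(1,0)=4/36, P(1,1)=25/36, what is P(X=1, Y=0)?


Read from table: P(X=1, Y=0) = 4/36 = 1/9

1/9


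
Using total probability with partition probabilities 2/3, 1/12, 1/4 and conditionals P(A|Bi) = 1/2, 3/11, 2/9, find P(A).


P(A) = P(A|B1)P(B1) + P(A|B2)P(B2) + P(A|B3)P(B3)
= 1/2*2/3 + 3/11*1/12 + 2/9*1/4
= 1/3 + 1/44 + 1/18 = 163/396

163/396


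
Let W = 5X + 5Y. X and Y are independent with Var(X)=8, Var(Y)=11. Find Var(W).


Independence => Cov(X,Y)=0
Var(5X + 5Y) = 5^2*Var(X) + 5^2*Var(Y)
= 25*8 + 25*11 = 475

475


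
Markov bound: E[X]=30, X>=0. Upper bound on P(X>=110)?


Markov: P(X >= a) <= E[X]/a
P(X >= 110) <= 30/110 = 3/11

3/11


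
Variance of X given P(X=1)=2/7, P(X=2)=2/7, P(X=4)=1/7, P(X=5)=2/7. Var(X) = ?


E[X] = 20/7, E[X^2] = 76/7
Var(X) = E[X^2] - (E[X])^2 = 76/7 - (20/7)^2 = 132/49

132/49


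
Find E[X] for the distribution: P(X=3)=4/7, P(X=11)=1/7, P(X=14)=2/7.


E[X] = sum(x * P(x))
= 3*4/7 + 11*1/7 + 14*2/7
= 51/7

51/7


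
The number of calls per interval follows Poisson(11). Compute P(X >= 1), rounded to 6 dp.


P(X>=1) = 1 - P(X<=0) = 1 - (e^(-11)*11^0/0!)
≈ 1 - 0.0000167017 = 0.9999832983
≈ 0.999983

0.999983


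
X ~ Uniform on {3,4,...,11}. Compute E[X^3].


E[X^3] = (1/9) * sum(x^3 for x=3..11)
= 4347/9 = 483

483


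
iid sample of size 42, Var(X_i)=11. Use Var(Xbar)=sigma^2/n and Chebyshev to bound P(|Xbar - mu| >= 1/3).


Var(Xbar) = Var(X)/n = 11/42
Chebyshev: P(|Xbar-mu| >= 1/3) <= Var(Xbar)/(1/3)^2 = (11/42)/(1/9) = 33/14
Bound exceeds 1, so trivial bound: 1

1


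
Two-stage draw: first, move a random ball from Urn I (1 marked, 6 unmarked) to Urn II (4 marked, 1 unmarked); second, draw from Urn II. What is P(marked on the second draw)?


P(transfer marked) = 1/7; P(transfer unmarked) = 6/7
If marked transferred: Urn II has 5 marked of 6, so P(marked|marked moved) = 5/6
If unmarked transferred: Urn II has 4 marked of 6, so P(marked|unmarked moved) = 2/3
By total probability: P(marked) = 1/7*5/6 + 6/7*2/3 = 29/42

29/42


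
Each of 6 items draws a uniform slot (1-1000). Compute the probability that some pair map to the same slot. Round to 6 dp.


P(all different) = prod((1000-i)/1000 for i=0..5) = 0.985085
P(at least one match) = 1 - 0.985085 = 0.014915

0.014915


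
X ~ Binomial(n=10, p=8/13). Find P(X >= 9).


P(X>=9) = P(X=9) + P(X=10)
= 6710886400/137858491849 + 1073741824/137858491849
= 7784628224/137858491849

7784628224/137858491849


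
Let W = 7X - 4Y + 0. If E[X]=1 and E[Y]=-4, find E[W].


E[7X - 4Y + 0] = 7*E[X] - 4*E[Y] + 0
= (7)*(1) + (-4)*(-4) + (0)
= 7 + 16 + 0 = 23

23


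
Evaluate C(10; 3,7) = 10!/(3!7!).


10! = 3628800
Denominator: 3!=6 * 7!=5040
Coefficient = 3628800 / 30240 = 120

120


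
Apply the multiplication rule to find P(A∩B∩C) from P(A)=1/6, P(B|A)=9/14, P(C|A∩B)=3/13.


P(A∩B∩C) = P(A) * P(B|A) * P(C|A∩B)
= 1/6 * 9/14 * 3/13
= 3/28 * 3/13 = 9/364

9/364


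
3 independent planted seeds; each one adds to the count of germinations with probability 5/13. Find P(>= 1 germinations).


P(at least one) = 1 - P(none)
P(none) = (1 - 5/13)^3 = (8/13)^3 = 512/2197
P(at least one) = 1 - 512/2197 = 1685/2197

1685/2197


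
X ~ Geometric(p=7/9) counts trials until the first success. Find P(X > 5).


P(X > 5) = P(first 5 trials all fail) = (1-p)^5 = (2/9)^5 = 32/59049

32/59049


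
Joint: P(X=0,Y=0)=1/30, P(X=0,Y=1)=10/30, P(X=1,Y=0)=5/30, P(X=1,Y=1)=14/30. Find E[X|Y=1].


P(Y=1) = 24/30
E[X|Y=1] = (0*10 + 1*14)/24 = 14/24 = 7/12

7/12


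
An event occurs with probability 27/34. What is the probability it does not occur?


P(A') = 1 - P(A) = 1 - 27/34 = 7/34

7/34


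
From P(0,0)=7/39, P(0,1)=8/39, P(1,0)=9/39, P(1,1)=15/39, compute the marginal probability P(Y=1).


P(Y=1) = P(0,1)+P(1,1) = 8/39 + 15/39 = 23/39

23/39


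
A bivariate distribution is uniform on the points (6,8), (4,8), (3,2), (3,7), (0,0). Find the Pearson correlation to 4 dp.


Cov(X,Y) = 5.4000, Var(X) = 3.7600, Var(Y) = 11.2000
rho = Cov/(sqrt(VarX)*sqrt(VarY)) = 0.8321

0.8321


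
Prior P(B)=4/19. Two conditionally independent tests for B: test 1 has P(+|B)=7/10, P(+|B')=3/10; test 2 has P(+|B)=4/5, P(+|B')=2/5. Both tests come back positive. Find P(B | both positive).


After test 1: P(+) = 7/10*4/19 + 3/10*15/19 = 73/190
P(B|+) = (14/95)/(73/190) = 28/73
After test 2 (use post1 as new prior): P(+) = 4/5*28/73 + 2/5*45/73 = 202/365
P(B|+,+) = (112/365)/(202/365) = 56/101

56/101


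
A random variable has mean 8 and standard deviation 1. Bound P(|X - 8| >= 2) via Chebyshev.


k = 2/1 = 2
Chebyshev: P(|X-mu| >= k*sigma) <= 1/k^2 = 1/2^2 = 1/4

1/4


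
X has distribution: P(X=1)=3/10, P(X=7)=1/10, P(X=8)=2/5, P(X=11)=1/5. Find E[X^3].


E[X^3] = sum(g(x)*P(x))
= 1*3/10 + 343*1/10 + 512*2/5 + 1331*1/5
= 2528/5

2528/5


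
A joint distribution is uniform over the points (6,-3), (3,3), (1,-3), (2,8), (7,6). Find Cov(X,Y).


E[X]=19/5, E[Y]=11/5, E[XY]=46/5
Cov(X,Y) = E[XY] - E[X]E[Y] = 46/5 - 19/5*11/5 = 21/25

21/25


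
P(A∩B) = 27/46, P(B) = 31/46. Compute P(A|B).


P(A|B) = P(A∩B)/P(B) = (27/46)/(31/46) = 27/31

27/31


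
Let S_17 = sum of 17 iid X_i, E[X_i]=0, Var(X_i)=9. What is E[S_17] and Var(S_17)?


E[S_n] = n*mu = 17*0 = 0
Var(S_n) = n*sigma^2 = 17*9 = 153

E[S_17]=0, Var(S_17)=153


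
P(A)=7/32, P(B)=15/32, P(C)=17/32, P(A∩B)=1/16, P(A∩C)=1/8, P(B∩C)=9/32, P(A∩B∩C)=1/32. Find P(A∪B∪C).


P(A∪B∪C) = P(A)+P(B)+P(C) - P(AB)-P(AC)-P(BC) + P(ABC)
= 7/32+15/32+17/32 - 1/16-1/8-9/32 + 1/32
= 25/32

25/32


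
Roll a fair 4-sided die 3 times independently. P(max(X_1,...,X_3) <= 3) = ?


P(max <= 3) = P(all X_i <= 3) = (P(X_1 <= 3))^3
= (3/4)^3 = 27/64

27/64


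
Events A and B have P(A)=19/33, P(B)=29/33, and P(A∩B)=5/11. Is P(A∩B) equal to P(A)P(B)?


P(A)*P(B) = 19/33*29/33 = 551/1089
P(A∩B) = 5/11 != 551/1089, so not independent

No, A and B are not independent


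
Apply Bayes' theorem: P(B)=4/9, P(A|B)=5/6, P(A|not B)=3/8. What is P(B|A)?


P(A) = P(A|B)P(B) + P(A|B')P(B') = 5/6*4/9 + 3/8*5/9 = 125/216
P(B|A) = P(A|B)P(B)/P(A) = (10/27)/(125/216) = 16/25

16/25


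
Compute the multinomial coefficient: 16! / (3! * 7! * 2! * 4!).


16! = 20922789888000
Denominator: 3!=6 * 7!=5040 * 2!=2 * 4!=24
Coefficient = 20922789888000 / 1451520 = 14414400

14414400


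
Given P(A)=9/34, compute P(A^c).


P(A') = 1 - P(A) = 1 - 9/34 = 25/34

25/34


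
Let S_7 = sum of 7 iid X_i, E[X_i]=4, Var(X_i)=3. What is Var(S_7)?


By independence, Var(S_n) = n*Var(X_1) = 7*3 = 21

21


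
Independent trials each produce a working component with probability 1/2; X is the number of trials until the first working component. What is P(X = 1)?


P(X=1) = (1-p)^0 * p = (1/2)^0 * 1/2
= 1 * 1/2 = 1/2

1/2


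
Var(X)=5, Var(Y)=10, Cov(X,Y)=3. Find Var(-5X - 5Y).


Var(-5X - 5Y) = (-5)^2*Var(X) + (-5)^2*Var(Y) + 2*(-5)*(-5)*Cov(X,Y)
= 25*5 + 25*10 + 50*3
= 125 + 250 + 150 = 525

525


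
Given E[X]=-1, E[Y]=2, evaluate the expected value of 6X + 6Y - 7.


E[6X + 6Y - 7] = 6*E[X] + 6*E[Y] - 7
= (6)*(-1) + (6)*(2) + (-7)
= -6 + 12 - 7 = -1

-1


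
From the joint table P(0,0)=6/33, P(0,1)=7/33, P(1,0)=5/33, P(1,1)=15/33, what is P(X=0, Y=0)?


Read from table: P(X=0, Y=0) = 6/33 = 2/11

2/11


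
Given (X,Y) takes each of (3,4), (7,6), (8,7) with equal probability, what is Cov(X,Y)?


E[X]=6, E[Y]=17/3, E[XY]=110/3
Cov(X,Y) = E[XY] - E[X]E[Y] = 110/3 - 6*17/3 = 8/3

8/3


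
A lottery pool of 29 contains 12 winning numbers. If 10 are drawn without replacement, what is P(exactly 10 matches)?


P(X=10) = C(12,10)*C(17,0) / C(29,10)
= 66*1 / 20030010
= 66/20030010 = 1/303485

1/303485


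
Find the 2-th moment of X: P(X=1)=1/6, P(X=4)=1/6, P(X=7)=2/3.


E[X^2] = sum(x^2 * P(x))
= 1*1/6 + 16*1/6 + 49*2/3
= 71/2

71/2


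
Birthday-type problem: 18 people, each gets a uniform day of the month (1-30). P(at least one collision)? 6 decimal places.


P(all different) = prod((30-i)/30 for i=0..17) = 0.001429
P(at least one match) = 1 - 0.001429 = 0.998571

0.998571


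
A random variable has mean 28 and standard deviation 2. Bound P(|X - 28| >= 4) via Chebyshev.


k = 4/2 = 2
Chebyshev: P(|X-mu| >= k*sigma) <= 1/k^2 = 1/2^2 = 1/4

1/4


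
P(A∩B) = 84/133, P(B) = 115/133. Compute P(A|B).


P(A|B) = P(A∩B)/P(B) = (84/133)/(115/133) = 84/115

84/115


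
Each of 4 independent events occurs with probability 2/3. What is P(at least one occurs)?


P(at least one) = 1 - P(none)
P(none) = (1 - 2/3)^4 = (1/3)^4 = 1/81
P(at least one) = 1 - 1/81 = 80/81

80/81


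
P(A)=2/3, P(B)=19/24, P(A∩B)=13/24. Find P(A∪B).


P(A∪B) = P(A) + P(B) - P(A∩B)
= 2/3 + 19/24 - 13/24 = 11/12

11/12


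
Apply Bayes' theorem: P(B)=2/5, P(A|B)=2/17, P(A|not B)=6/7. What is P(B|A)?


P(A) = P(A|B)P(B) + P(A|B')P(B') = 2/17*2/5 + 6/7*3/5 = 334/595
P(B|A) = P(A|B)P(B)/P(A) = (4/85)/(334/595) = 14/167

14/167


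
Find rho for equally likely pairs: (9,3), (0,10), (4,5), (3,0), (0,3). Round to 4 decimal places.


Cov(X,Y) = -4.0400, Var(X) = 10.9600, Var(Y) = 10.9600
rho = Cov/(sqrt(VarX)*sqrt(VarY)) = -0.3686

-0.3686


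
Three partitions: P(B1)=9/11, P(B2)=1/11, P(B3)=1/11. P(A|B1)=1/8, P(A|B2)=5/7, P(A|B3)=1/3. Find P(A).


P(A) = P(A|B1)P(B1) + P(A|B2)P(B2) + P(A|B3)P(B3)
= 1/8*9/11 + 5/7*1/11 + 1/3*1/11
= 9/88 + 5/77 + 1/33 = 365/1848

365/1848


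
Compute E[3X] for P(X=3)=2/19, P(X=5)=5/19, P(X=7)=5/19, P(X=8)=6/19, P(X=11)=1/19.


E[3X] = sum(g(x)*P(x))
= 9*2/19 + 15*5/19 + 21*5/19 + 24*6/19 + 33*1/19
= 375/19

375/19


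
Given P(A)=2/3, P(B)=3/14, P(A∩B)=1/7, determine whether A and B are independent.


P(A)*P(B) = 2/3*3/14 = 1/7
P(A∩B) = 1/7, which equals P(A)P(B), so independent

Yes, A and B are independent


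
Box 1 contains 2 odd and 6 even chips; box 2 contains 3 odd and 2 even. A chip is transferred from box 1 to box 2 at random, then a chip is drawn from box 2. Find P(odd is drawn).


P(transfer odd) = 2/8 = 1/4; P(transfer even) = 3/4
If odd transferred: Urn II has 4 odd of 6, so P(odd|odd moved) = 2/3
If even transferred: Urn II has 3 odd of 6, so P(odd|even moved) = 1/2
By total probability: P(odd) = 1/4*2/3 + 3/4*1/2 = 13/24

13/24


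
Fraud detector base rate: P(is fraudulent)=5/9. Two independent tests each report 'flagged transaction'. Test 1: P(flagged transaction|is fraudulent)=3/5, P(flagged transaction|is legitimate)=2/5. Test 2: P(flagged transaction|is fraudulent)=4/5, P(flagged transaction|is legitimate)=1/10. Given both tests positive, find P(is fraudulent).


After test 1: P(+) = 3/5*5/9 + 2/5*4/9 = 23/45
P(B|+) = (1/3)/(23/45) = 15/23
After test 2 (use post1 as new prior): P(+) = 4/5*15/23 + 1/10*8/23 = 64/115
P(B|+,+) = (12/23)/(64/115) = 15/16

15/16


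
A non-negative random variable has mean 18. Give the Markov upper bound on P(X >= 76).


Markov: P(X >= a) <= E[X]/a
P(X >= 76) <= 18/76 = 9/38

9/38


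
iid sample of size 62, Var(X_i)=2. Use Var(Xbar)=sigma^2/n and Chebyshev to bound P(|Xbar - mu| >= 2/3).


Var(Xbar) = Var(X)/n = 2/62
Chebyshev: P(|Xbar-mu| >= 2/3) <= Var(Xbar)/(2/3)^2 = (1/31)/(4/9) = 9/124

9/124


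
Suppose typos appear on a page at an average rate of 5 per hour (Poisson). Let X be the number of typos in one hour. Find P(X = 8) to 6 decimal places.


P(X=8) = e^(-5) * 5^8 / 8!
≈ 0.006737946999 * 390625 / 40320
≈ 0.065278

0.065278


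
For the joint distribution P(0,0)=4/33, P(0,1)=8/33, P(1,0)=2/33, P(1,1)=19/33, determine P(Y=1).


P(Y=1) = P(0,1)+P(1,1) = 8/33 + 19/33 = 27/33 = 9/11

9/11


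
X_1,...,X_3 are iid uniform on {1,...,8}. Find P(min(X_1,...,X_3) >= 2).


P(min >= 2) = P(all X_i >= 2) = (P(X_1 >= 2))^3
= (7/8)^3 = 343/512

343/512


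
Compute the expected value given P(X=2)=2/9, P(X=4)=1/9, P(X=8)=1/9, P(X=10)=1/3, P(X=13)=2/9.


E[X] = sum(x * P(x))
= 2*2/9 + 4*1/9 + 8*1/9 + 10*1/3 + 13*2/9
= 8

8


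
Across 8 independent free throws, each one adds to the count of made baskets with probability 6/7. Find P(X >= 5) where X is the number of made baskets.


P(X>=5) = P(X=5) + P(X=6) + P(X=7) + P(X=8)
= 62208/823543 + 186624/823543 + 2239488/5764801 + 1679616/5764801
= 808704/823543

808704/823543


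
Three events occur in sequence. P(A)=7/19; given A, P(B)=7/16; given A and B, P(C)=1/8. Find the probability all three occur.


P(A∩B∩C) = P(A) * P(B|A) * P(C|A∩B)
= 7/19 * 7/16 * 1/8
= 49/304 * 1/8 = 49/2432

49/2432


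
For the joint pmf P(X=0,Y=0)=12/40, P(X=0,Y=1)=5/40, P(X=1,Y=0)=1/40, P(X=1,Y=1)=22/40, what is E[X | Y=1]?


P(Y=1) = 27/40
E[X|Y=1] = (0*5 + 1*22)/27 = 22/27

22/27


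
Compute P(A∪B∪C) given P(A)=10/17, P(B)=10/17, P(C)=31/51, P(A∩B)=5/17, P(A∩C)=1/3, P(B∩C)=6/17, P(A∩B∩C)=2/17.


P(A∪B∪C) = P(A)+P(B)+P(C) - P(AB)-P(AC)-P(BC) + P(ABC)
= 10/17+10/17+31/51 - 5/17-1/3-6/17 + 2/17
= 47/51

47/51


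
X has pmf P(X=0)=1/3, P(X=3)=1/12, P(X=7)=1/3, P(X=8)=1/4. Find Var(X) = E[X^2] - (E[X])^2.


E[X] = 55/12, E[X^2] = 397/12
Var(X) = E[X^2] - (E[X])^2 = 397/12 - (55/12)^2 = 1739/144

1739/144


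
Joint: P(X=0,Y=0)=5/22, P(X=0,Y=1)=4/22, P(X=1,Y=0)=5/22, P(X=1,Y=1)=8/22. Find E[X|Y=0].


P(Y=0) = 10/22
E[X|Y=0] = (0*5 + 1*5)/10 = 5/10 = 1/2

1/2


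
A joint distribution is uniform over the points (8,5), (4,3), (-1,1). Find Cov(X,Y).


E[X]=11/3, E[Y]=3, E[XY]=17
Cov(X,Y) = E[XY] - E[X]E[Y] = 17 - 11/3*3 = 6

6


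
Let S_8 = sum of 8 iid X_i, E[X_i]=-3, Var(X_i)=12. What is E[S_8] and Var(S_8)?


E[S_n] = n*mu = 8*-3 = -24
Var(S_n) = n*sigma^2 = 8*12 = 96

E[S_8]=-24, Var(S_8)=96


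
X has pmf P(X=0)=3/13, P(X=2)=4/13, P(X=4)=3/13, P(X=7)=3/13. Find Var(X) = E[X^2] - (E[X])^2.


E[X] = 41/13, E[X^2] = 211/13
Var(X) = E[X^2] - (E[X])^2 = 211/13 - (41/13)^2 = 1062/169

1062/169


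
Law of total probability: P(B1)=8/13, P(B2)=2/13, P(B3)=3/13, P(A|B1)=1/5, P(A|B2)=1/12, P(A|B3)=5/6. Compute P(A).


P(A) = P(A|B1)P(B1) + P(A|B2)P(B2) + P(A|B3)P(B3)
= 1/5*8/13 + 1/12*2/13 + 5/6*3/13
= 8/65 + 1/78 + 5/26 = 64/195

64/195


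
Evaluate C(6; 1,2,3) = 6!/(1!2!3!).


6! = 720
Denominator: 1!=1 * 2!=2 * 3!=6
Coefficient = 720 / 12 = 60

60


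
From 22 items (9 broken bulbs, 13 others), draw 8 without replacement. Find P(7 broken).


P(X=7) = C(9,7)*C(13,1) / C(22,8)
= 36*13 / 319770
= 468/319770 = 26/17765

26/17765


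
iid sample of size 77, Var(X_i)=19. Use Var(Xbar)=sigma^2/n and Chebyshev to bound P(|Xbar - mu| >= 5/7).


Var(Xbar) = Var(X)/n = 19/77
Chebyshev: P(|Xbar-mu| >= 5/7) <= Var(Xbar)/(5/7)^2 = (19/77)/(25/49) = 133/275

133/275


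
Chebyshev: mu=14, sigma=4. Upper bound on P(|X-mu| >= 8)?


k = 8/4 = 2
Chebyshev: P(|X-mu| >= k*sigma) <= 1/k^2 = 1/2^2 = 1/4

1/4


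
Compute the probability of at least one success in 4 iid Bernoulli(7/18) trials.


P(at least one) = 1 - P(none)
P(none) = (1 - 7/18)^4 = (11/18)^4 = 14641/104976
P(at least one) = 1 - 14641/104976 = 90335/104976

90335/104976


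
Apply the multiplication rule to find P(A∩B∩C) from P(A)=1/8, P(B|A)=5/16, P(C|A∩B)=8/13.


P(A∩B∩C) = P(A) * P(B|A) * P(C|A∩B)
= 1/8 * 5/16 * 8/13
= 5/128 * 8/13 = 5/208

5/208


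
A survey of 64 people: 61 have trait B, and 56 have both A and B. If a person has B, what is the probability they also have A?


P(A|B) = P(A∩B)/P(B) = (56/64)/(61/64) = 56/61

56/61


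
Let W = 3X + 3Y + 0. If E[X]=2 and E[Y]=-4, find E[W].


E[3X + 3Y + 0] = 3*E[X] + 3*E[Y] + 0
= (3)*(2) + (3)*(-4) + (0)
= 6 - 12 + 0 = -6

-6


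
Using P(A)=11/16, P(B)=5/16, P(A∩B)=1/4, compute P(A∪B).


P(A∪B) = P(A) + P(B) - P(A∩B)
= 11/16 + 5/16 - 1/4 = 3/4

3/4


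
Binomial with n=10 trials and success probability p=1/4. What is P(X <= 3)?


P(X<=3) = P(X=0) + P(X=1) + P(X=2) + P(X=3)
= 59049/1048576 + 98415/524288 + 295245/1048576 + 32805/131072
= 203391/262144

203391/262144


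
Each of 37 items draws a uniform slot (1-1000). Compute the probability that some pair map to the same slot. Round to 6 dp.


P(all different) = prod((1000-i)/1000 for i=0..36) = 0.509536
P(at least one match) = 1 - 0.509536 = 0.490464

0.490464


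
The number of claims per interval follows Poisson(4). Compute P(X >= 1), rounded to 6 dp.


P(X>=1) = 1 - P(X<=0) = 1 - (e^(-4)*4^0/0!)
≈ 1 - 0.0183156389 = 0.9816843611
≈ 0.981684

0.981684


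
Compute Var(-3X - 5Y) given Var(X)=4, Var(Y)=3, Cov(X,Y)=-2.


Var(-3X - 5Y) = (-3)^2*Var(X) + (-5)^2*Var(Y) + 2*(-3)*(-5)*Cov(X,Y)
= 9*4 + 25*3 + 30*(-2)
= 36 + 75 - 60 = 51

51


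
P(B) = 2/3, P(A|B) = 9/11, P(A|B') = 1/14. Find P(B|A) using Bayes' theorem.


P(A) = P(A|B)P(B) + P(A|B')P(B') = 9/11*2/3 + 1/14*1/3 = 263/462
P(B|A) = P(A|B)P(B)/P(A) = (6/11)/(263/462) = 252/263

252/263


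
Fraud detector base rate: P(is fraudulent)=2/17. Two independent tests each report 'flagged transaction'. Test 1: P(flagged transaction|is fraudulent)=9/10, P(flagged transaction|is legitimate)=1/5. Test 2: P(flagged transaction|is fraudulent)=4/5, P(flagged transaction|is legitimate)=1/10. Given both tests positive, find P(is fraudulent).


After test 1: P(+) = 9/10*2/17 + 1/5*15/17 = 24/85
P(B|+) = (9/85)/(24/85) = 3/8
After test 2 (use post1 as new prior): P(+) = 4/5*3/8 + 1/10*5/8 = 29/80
P(B|+,+) = (3/10)/(29/80) = 24/29

24/29


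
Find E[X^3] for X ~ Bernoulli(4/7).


For Bernoulli: X in {0,1}
E[X^3] = 0^3*(1-4/7) + 1^3*4/7 = 4/7

4/7


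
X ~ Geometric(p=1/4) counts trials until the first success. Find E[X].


For geometric (trials until first success), E[X] = 1/p = 1/(1/4) = 4

4


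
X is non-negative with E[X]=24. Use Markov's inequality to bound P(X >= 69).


Markov: P(X >= a) <= E[X]/a
P(X >= 69) <= 24/69 = 8/23

8/23


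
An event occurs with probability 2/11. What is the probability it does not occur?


P(A') = 1 - P(A) = 1 - 2/11 = 9/11

9/11


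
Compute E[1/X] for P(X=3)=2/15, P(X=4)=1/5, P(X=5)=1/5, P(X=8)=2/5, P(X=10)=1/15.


E[1/X] = sum(g(x)*P(x))
= 1/3*2/15 + 1/4*1/5 + 1/5*1/5 + 1/8*2/5 + 1/10*1/15
= 43/225

43/225


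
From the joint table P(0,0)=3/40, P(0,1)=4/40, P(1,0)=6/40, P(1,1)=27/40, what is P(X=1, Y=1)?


Read from table: P(X=1, Y=1) = 27/40

27/40


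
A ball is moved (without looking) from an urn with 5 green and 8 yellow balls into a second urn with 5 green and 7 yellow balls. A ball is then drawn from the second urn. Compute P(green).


P(transfer green) = 5/13; P(transfer yellow) = 8/13
If green transferred: Urn II has 6 green of 13, so P(green|green moved) = 6/13
If yellow transferred: Urn II has 5 green of 13, so P(green|yellow moved) = 5/13
By total probability: P(green) = 5/13*6/13 + 8/13*5/13 = 70/169

70/169


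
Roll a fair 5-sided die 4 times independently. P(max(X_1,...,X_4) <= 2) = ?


P(max <= 2) = P(all X_i <= 2) = (P(X_1 <= 2))^4
= (2/5)^4 = 16/625

16/625


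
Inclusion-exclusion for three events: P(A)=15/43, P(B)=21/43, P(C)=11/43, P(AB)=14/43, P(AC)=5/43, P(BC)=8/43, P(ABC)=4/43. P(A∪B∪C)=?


P(A∪B∪C) = P(A)+P(B)+P(C) - P(AB)-P(AC)-P(BC) + P(ABC)
= 15/43+21/43+11/43 - 14/43-5/43-8/43 + 4/43
= 24/43

24/43


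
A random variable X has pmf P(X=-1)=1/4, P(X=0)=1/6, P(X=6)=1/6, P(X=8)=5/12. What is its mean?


E[X] = sum(x * P(x))
= -1*1/4 + 0*1/6 + 6*1/6 + 8*5/12
= 49/12

49/12


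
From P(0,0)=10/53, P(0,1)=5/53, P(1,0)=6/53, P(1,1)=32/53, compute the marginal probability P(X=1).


P(X=1) = P(1,0)+P(1,1) = 6/53 + 32/53 = 38/53

38/53


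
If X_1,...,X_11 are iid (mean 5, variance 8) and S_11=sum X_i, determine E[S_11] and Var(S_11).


E[S_n] = n*mu = 11*5 = 55
Var(S_n) = n*sigma^2 = 11*8 = 88

E[S_11]=55, Var(S_11)=88


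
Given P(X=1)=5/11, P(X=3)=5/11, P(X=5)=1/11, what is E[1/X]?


E[1/X] = sum(g(x)*P(x))
= 1*5/11 + 1/3*5/11 + 1/5*1/11
= 103/165

103/165


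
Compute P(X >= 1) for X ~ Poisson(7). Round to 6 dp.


P(X>=1) = 1 - P(X<=0) = 1 - (e^(-7)*7^0/0!)
≈ 1 - 0.0009118820 = 0.9990881180
≈ 0.999088

0.999088


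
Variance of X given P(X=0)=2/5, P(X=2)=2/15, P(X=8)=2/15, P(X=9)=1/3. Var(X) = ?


E[X] = 13/3, E[X^2] = 541/15
Var(X) = E[X^2] - (E[X])^2 = 541/15 - (13/3)^2 = 778/45

778/45


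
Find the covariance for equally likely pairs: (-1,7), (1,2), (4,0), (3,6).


E[X]=7/4, E[Y]=15/4, E[XY]=13/4
Cov(X,Y) = E[XY] - E[X]E[Y] = 13/4 - 7/4*15/4 = -53/16

-53/16


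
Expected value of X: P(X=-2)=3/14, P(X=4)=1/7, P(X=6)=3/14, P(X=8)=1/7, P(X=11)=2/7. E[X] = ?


E[X] = sum(x * P(x))
= -2*3/14 + 4*1/7 + 6*3/14 + 8*1/7 + 11*2/7
= 40/7

40/7


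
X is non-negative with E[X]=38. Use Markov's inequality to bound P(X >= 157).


Markov: P(X >= a) <= E[X]/a
P(X >= 157) <= 38/157

38/157


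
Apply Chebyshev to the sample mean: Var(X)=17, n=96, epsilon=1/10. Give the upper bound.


Var(Xbar) = Var(X)/n = 17/96
Chebyshev: P(|Xbar-mu| >= 1/10) <= Var(Xbar)/(1/10)^2 = (17/96)/(1/100) = 425/24
Bound exceeds 1, so trivial bound: 1

1


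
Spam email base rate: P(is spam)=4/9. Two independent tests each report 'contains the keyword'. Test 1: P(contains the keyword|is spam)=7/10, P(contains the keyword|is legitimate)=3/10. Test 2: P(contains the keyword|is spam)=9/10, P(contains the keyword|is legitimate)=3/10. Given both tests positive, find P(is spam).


After test 1: P(+) = 7/10*4/9 + 3/10*5/9 = 43/90
P(B|+) = (14/45)/(43/90) = 28/43
After test 2 (use post1 as new prior): P(+) = 9/10*28/43 + 3/10*15/43 = 297/430
P(B|+,+) = (126/215)/(297/430) = 28/33

28/33
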